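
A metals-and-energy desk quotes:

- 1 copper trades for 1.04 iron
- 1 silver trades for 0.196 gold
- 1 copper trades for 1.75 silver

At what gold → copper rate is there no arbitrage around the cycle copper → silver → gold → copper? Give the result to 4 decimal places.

2.9155

Known legs of the cycle: 1.75 × 0.196 = 0.343
For no arbitrage the full-cycle product must be 1, so the missing rate is 1 / 0.343 ≈ 2.915452.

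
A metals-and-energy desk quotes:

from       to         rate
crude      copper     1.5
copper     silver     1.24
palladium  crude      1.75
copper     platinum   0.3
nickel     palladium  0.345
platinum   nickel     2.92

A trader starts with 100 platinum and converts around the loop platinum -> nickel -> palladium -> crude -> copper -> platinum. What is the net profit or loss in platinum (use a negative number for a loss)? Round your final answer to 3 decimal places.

100 platinum × 2.92 = 292 nickel
292 nickel × 0.345 = 100.74 palladium
100.74 palladium × 1.75 = 176.295 crude
176.295 crude × 1.5 = 264.4425 copper
264.4425 copper × 0.3 = 79.33275 platinum
Net change: 79.33275 − 100 = -20.66725 platinum

-20.667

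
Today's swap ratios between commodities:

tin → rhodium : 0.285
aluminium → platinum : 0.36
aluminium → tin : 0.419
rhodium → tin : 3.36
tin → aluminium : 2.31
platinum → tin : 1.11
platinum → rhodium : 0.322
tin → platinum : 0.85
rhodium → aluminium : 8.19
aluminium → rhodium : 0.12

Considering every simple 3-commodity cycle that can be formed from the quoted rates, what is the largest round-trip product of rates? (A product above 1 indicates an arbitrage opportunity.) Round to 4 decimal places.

0.9780

tin→rhodium→aluminium→tin: 0.285 × 8.19 × 0.419 = 0.97801
platinum→rhodium→aluminium→platinum: 0.322 × 8.19 × 0.36 = 0.94938
tin→aluminium→rhodium→tin: 2.31 × 0.12 × 3.36 = 0.93139
tin→aluminium→platinum→tin: 2.31 × 0.36 × 1.11 = 0.92308
tin→platinum→rhodium→tin: 0.85 × 0.322 × 3.36 = 0.91963
Maximum is tin→rhodium→aluminium→tin at 0.9780; no arbitrage — every cycle loses value.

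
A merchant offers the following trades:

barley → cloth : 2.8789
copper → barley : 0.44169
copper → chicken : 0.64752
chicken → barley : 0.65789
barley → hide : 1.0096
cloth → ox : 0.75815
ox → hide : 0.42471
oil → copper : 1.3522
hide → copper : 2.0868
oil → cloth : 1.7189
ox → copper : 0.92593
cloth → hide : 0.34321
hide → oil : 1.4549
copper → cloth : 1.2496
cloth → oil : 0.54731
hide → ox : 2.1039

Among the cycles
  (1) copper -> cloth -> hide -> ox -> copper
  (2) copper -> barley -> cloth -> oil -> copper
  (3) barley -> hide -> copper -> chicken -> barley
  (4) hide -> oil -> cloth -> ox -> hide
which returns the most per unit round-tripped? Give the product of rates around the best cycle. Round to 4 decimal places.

0.9411

(1) 1.2496 × 0.34321 × 2.1039 × 0.92593 = 0.83548
(2) 0.44169 × 2.8789 × 0.54731 × 1.3522 = 0.94106
(3) 1.0096 × 2.0868 × 0.64752 × 0.65789 = 0.89750
(4) 1.4549 × 1.7189 × 0.75815 × 0.42471 = 0.80525
Highest is cycle (2) at 0.9411 (≤1, no arbitrage).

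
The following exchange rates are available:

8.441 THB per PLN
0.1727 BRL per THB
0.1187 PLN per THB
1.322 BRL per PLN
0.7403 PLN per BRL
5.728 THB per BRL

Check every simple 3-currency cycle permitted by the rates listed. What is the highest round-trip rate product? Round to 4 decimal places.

PLN→THB→BRL→PLN: 8.441 × 0.1727 × 0.7403 = 1.07918
PLN→BRL→THB→PLN: 1.322 × 5.728 × 0.1187 = 0.89885
Maximum is PLN→THB→BRL→PLN at 1.0792; arbitrage exists.

1.0792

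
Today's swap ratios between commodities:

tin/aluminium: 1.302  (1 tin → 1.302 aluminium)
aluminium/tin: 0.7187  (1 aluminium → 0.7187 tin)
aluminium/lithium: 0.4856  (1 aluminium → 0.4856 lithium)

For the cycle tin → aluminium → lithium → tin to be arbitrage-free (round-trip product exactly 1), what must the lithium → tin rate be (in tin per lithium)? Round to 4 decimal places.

1.5816

Known legs of the cycle: 1.302 × 0.4856 = 0.6322512
For no arbitrage the full-cycle product must be 1, so the missing rate is 1 / 0.6322512 ≈ 1.581650.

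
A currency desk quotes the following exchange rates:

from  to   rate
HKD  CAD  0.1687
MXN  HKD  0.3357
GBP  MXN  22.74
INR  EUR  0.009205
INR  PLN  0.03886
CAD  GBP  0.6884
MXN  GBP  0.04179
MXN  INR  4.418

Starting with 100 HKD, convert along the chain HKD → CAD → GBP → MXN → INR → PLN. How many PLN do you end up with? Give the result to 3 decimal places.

45.339

100 HKD × 0.1687 = 16.87 CAD
16.87 CAD × 0.6884 = 11.613308 GBP
11.613308 GBP × 22.74 = 264.08662392 MXN
264.08662392 MXN × 4.418 = 1166.73470447856 INR
1166.73470447856 INR × 0.03886 = 45.3393106160368416 PLN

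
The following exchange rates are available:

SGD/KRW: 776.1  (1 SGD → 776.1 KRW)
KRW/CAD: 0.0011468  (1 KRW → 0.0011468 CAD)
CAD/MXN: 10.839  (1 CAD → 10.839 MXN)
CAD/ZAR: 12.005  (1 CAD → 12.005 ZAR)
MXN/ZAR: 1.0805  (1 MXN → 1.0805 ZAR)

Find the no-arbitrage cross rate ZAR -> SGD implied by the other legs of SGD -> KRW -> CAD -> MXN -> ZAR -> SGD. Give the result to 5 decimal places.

Known legs of the cycle: 776.1 × 0.0011468 × 10.839 × 1.0805 = 10.42363883426346
For no arbitrage the full-cycle product must be 1, so the missing rate is 1 / 10.42363883426346 ≈ 0.0959358.

0.09594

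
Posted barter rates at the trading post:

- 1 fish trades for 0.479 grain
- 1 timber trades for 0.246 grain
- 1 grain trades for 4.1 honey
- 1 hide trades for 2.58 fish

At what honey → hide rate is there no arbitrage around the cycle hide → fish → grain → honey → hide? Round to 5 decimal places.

Known legs of the cycle: 2.58 × 0.479 × 4.1 = 5.066862
For no arbitrage the full-cycle product must be 1, so the missing rate is 1 / 5.066862 ≈ 0.1973608.

0.19736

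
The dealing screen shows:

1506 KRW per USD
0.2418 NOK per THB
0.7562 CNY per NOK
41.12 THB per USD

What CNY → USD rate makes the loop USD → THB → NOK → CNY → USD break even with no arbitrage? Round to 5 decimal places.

Known legs of the cycle: 41.12 × 0.2418 × 0.7562 = 7.5187574592
For no arbitrage the full-cycle product must be 1, so the missing rate is 1 / 7.5187574592 ≈ 0.1330007.

0.13300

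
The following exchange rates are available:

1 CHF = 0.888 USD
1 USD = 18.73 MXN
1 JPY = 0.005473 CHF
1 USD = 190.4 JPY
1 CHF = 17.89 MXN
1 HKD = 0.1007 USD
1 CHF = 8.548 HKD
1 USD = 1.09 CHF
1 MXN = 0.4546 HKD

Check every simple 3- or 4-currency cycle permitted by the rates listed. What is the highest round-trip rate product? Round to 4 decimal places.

0.9383

HKD→USD→CHF→HKD: 0.1007 × 1.09 × 8.548 = 0.93825
JPY→CHF→USD→JPY: 0.005473 × 0.888 × 190.4 = 0.92535
HKD→USD→JPY→CHF→HKD: 0.1007 × 190.4 × 0.005473 × 8.548 = 0.89699
HKD→USD→CHF→MXN→HKD: 0.1007 × 1.09 × 17.89 × 0.4546 = 0.89268
HKD→USD→MXN→HKD: 0.1007 × 18.73 × 0.4546 = 0.85743
Maximum is HKD→USD→CHF→HKD at 0.9383; no arbitrage — every cycle loses value.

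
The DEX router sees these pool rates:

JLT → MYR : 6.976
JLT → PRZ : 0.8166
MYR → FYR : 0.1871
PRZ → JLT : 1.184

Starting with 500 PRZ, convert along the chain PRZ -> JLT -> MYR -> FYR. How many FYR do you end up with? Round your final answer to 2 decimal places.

772.68

500 PRZ × 1.184 = 592 JLT
592 JLT × 6.976 = 4129.792 MYR
4129.792 MYR × 0.1871 = 772.6840832 FYR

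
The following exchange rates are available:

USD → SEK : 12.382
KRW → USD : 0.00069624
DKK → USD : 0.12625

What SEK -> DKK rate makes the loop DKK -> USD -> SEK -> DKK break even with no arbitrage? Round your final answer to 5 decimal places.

Known legs of the cycle: 0.12625 × 12.382 = 1.5632275
For no arbitrage the full-cycle product must be 1, so the missing rate is 1 / 1.5632275 ≈ 0.6397022.

0.63970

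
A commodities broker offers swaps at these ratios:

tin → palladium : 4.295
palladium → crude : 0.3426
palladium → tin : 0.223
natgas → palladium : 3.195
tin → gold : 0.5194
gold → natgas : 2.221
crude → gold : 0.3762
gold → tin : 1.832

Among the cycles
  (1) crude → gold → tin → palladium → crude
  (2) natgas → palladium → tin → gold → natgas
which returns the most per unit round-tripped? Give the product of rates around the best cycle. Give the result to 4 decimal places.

(1) 0.3762 × 1.832 × 4.295 × 0.3426 = 1.01413
(2) 3.195 × 0.223 × 0.5194 × 2.221 = 0.82191
Highest is cycle (1) at 1.0141 (>1, arbitrage).

1.0141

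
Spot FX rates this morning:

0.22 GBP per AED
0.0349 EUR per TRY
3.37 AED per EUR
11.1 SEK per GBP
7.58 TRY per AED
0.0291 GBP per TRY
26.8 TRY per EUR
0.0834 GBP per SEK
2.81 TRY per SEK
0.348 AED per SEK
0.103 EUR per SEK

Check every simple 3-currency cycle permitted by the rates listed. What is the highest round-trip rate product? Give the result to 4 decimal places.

GBP→SEK→TRY→GBP: 11.1 × 2.81 × 0.0291 = 0.90766
AED→TRY→EUR→AED: 7.58 × 0.0349 × 3.37 = 0.89151
GBP→SEK→AED→GBP: 11.1 × 0.348 × 0.22 = 0.84982
Maximum is GBP→SEK→TRY→GBP at 0.9077; no arbitrage — every cycle loses value.

0.9077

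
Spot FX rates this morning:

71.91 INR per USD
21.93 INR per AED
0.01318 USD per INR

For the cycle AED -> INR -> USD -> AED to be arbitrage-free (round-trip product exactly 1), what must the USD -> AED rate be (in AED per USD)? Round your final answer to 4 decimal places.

3.4598

Known legs of the cycle: 21.93 × 0.01318 = 0.2890374
For no arbitrage the full-cycle product must be 1, so the missing rate is 1 / 0.2890374 ≈ 3.459760.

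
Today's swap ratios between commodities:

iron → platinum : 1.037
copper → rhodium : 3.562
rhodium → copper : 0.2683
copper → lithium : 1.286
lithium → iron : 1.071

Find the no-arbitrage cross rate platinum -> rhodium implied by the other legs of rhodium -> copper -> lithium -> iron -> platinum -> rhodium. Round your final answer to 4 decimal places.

Known legs of the cycle: 0.2683 × 1.286 × 1.071 × 1.037 = 0.3832038541926
For no arbitrage the full-cycle product must be 1, so the missing rate is 1 / 0.3832038541926 ≈ 2.609577.

2.6096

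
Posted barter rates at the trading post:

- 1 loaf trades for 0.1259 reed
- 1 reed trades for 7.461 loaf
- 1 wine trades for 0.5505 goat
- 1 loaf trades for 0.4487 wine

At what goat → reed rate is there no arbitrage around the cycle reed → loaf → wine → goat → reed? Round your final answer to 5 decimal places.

0.54261

Known legs of the cycle: 7.461 × 0.4487 × 0.5505 = 1.84293676035
For no arbitrage the full-cycle product must be 1, so the missing rate is 1 / 1.84293676035 ≈ 0.5426122.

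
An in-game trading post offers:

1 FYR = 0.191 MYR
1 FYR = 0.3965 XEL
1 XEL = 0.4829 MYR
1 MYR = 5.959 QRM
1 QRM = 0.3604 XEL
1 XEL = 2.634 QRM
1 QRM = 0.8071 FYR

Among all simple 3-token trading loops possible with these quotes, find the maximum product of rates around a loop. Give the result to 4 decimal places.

1.0371

XEL→MYR→QRM→XEL: 0.4829 × 5.959 × 0.3604 = 1.03709
FYR→MYR→QRM→FYR: 0.191 × 5.959 × 0.8071 = 0.91862
FYR→XEL→QRM→FYR: 0.3965 × 2.634 × 0.8071 = 0.84292
Maximum is XEL→MYR→QRM→XEL at 1.0371; arbitrage exists.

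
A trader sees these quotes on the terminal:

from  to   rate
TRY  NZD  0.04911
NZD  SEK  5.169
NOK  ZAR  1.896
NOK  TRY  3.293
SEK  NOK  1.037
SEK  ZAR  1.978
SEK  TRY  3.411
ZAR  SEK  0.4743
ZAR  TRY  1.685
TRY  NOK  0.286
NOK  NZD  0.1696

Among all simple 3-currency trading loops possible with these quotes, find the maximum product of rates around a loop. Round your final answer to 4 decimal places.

NOK→ZAR→SEK→NOK: 1.896 × 0.4743 × 1.037 = 0.93255
TRY→NOK→ZAR→TRY: 0.286 × 1.896 × 1.685 = 0.91370
NOK→NZD→SEK→NOK: 0.1696 × 5.169 × 1.037 = 0.90910
TRY→NZD→SEK→TRY: 0.04911 × 5.169 × 3.411 = 0.86588
Maximum is NOK→ZAR→SEK→NOK at 0.9325; no arbitrage — every cycle loses value.

0.9325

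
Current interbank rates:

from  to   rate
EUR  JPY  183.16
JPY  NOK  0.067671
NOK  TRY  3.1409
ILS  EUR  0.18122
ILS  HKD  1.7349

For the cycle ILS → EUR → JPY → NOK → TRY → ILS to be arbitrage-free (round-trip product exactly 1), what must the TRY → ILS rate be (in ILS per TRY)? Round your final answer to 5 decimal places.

Known legs of the cycle: 0.18122 × 183.16 × 0.067671 × 3.1409 = 7.05494227693856328
For no arbitrage the full-cycle product must be 1, so the missing rate is 1 / 7.05494227693856328 ≈ 0.1417446.

0.14174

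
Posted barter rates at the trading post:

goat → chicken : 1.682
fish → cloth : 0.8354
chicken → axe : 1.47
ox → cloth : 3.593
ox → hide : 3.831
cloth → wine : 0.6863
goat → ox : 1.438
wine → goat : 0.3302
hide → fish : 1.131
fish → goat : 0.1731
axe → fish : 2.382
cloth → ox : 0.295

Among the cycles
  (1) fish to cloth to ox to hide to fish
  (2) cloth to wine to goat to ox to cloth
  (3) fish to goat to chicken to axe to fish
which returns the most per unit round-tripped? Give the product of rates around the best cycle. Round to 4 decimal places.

(1) 0.8354 × 0.295 × 3.831 × 1.131 = 1.06780
(2) 0.6863 × 0.3302 × 1.438 × 3.593 = 1.17087
(3) 0.1731 × 1.682 × 1.47 × 2.382 = 1.01949
Highest is cycle (2) at 1.1709 (>1, arbitrage).

1.1709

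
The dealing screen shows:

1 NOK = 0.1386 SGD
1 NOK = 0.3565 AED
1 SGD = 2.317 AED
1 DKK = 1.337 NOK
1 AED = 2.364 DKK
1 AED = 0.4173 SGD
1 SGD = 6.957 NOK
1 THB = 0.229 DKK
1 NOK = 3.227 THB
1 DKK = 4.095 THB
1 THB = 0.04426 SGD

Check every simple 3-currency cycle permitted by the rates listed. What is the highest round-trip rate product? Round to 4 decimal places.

AED→DKK→NOK→AED: 2.364 × 1.337 × 0.3565 = 1.12678
SGD→NOK→AED→SGD: 6.957 × 0.3565 × 0.4173 = 1.03498
THB→SGD→NOK→THB: 0.04426 × 6.957 × 3.227 = 0.99365
THB→DKK→NOK→THB: 0.229 × 1.337 × 3.227 = 0.98802
Maximum is AED→DKK→NOK→AED at 1.1268; arbitrage exists.

1.1268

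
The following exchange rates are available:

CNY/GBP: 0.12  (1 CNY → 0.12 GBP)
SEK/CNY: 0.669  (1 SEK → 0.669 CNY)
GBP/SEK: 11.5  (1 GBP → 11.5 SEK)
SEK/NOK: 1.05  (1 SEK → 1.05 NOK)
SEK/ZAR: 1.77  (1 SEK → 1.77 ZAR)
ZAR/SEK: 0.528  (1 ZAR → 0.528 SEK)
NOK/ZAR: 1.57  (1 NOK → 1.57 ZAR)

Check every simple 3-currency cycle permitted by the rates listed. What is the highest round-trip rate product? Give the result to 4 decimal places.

0.9232

CNY→GBP→SEK→CNY: 0.12 × 11.5 × 0.669 = 0.92322
NOK→ZAR→SEK→NOK: 1.57 × 0.528 × 1.05 = 0.87041
Maximum is CNY→GBP→SEK→CNY at 0.9232; no arbitrage — every cycle loses value.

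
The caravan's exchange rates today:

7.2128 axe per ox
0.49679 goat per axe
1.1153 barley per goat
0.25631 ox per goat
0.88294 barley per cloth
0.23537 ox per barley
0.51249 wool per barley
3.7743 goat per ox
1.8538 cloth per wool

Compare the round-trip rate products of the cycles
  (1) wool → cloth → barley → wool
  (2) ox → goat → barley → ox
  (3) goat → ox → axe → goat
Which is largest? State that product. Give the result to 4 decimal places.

(1) 1.8538 × 0.88294 × 0.51249 = 0.83884
(2) 3.7743 × 1.1153 × 0.23537 = 0.99078
(3) 0.25631 × 7.2128 × 0.49679 = 0.91842
Highest is cycle (2) at 0.9908 (≤1, no arbitrage).

0.9908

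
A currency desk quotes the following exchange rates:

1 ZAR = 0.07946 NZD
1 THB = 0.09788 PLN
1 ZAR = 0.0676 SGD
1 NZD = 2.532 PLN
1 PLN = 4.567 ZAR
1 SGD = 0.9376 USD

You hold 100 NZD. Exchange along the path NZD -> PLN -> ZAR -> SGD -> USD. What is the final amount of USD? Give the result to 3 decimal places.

100 NZD × 2.532 = 253.2 PLN
253.2 PLN × 4.567 = 1156.3644 ZAR
1156.3644 ZAR × 0.0676 = 78.17023344 SGD
78.17023344 SGD × 0.9376 = 73.292410873344 USD

73.292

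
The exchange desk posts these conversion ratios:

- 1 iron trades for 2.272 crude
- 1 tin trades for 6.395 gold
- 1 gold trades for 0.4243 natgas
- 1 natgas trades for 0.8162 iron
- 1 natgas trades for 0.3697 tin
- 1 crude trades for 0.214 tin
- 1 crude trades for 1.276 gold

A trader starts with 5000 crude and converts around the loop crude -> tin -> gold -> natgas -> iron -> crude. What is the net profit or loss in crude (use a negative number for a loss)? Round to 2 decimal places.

383.97

5000 crude × 0.214 = 1070 tin
1070 tin × 6.395 = 6842.65 gold
6842.65 gold × 0.4243 = 2903.336395 natgas
2903.336395 natgas × 0.8162 = 2369.703165599 iron
2369.703165599 iron × 2.272 = 5383.965592240928 crude
Net change: 5383.965592240928 − 5000 = 383.965592240928 crude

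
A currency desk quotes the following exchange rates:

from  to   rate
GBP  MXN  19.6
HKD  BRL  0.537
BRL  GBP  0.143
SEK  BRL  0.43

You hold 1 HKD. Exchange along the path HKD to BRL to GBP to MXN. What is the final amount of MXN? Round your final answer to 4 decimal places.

1 HKD × 0.537 = 0.537 BRL
0.537 BRL × 0.143 = 0.076791 GBP
0.076791 GBP × 19.6 = 1.5051036 MXN

1.5051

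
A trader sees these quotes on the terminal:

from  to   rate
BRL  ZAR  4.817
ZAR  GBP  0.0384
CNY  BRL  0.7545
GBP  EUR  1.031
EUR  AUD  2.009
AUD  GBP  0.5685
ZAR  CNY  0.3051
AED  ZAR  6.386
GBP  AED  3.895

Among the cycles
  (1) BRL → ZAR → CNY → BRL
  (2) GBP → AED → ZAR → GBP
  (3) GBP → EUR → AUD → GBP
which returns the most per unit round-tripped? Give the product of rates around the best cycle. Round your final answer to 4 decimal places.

1.1775

(1) 4.817 × 0.3051 × 0.7545 = 1.10886
(2) 3.895 × 6.386 × 0.0384 = 0.95514
(3) 1.031 × 2.009 × 0.5685 = 1.17752
Highest is cycle (3) at 1.1775 (>1, arbitrage).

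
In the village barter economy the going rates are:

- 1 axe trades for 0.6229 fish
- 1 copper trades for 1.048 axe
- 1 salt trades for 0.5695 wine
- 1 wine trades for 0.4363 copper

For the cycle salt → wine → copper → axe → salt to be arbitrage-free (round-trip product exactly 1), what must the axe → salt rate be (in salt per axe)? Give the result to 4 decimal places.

Known legs of the cycle: 0.5695 × 0.4363 × 1.048 = 0.2603995468
For no arbitrage the full-cycle product must be 1, so the missing rate is 1 / 0.2603995468 ≈ 3.840252.

3.8403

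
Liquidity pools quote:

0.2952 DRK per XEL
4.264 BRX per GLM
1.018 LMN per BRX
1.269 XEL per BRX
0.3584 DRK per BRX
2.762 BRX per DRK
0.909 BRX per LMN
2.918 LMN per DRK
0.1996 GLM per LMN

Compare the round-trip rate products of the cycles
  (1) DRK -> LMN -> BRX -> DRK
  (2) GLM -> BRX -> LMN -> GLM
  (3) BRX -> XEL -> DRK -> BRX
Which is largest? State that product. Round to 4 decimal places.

1.0347

(1) 2.918 × 0.909 × 0.3584 = 0.95064
(2) 4.264 × 1.018 × 0.1996 = 0.86641
(3) 1.269 × 0.2952 × 2.762 = 1.03467
Highest is cycle (3) at 1.0347 (>1, arbitrage).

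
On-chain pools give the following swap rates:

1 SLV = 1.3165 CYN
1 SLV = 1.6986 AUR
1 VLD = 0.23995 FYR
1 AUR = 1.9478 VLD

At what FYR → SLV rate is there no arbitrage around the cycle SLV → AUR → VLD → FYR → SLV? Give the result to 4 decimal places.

1.2596

Known legs of the cycle: 1.6986 × 1.9478 × 0.23995 = 0.793882512546
For no arbitrage the full-cycle product must be 1, so the missing rate is 1 / 0.793882512546 ≈ 1.259632.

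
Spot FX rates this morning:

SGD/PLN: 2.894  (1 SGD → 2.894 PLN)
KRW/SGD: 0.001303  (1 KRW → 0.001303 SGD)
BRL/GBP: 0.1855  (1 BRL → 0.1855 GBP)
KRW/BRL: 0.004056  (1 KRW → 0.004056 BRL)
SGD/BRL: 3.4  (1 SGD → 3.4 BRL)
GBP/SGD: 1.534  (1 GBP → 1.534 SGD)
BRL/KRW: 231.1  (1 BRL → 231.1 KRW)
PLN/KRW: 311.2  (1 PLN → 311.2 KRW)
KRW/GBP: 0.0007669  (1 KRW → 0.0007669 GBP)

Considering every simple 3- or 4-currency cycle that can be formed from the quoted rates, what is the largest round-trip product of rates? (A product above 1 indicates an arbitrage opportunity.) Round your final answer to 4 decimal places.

1.1735

PLN→KRW→SGD→PLN: 311.2 × 0.001303 × 2.894 = 1.17350
PLN→KRW→GBP→SGD→PLN: 311.2 × 0.0007669 × 1.534 × 2.894 = 1.05950
KRW→SGD→BRL→KRW: 0.001303 × 3.4 × 231.1 = 1.02382
GBP→SGD→BRL→GBP: 1.534 × 3.4 × 0.1855 = 0.96749
GBP→SGD→BRL→KRW→GBP: 1.534 × 3.4 × 231.1 × 0.0007669 = 0.92436
Maximum is PLN→KRW→SGD→PLN at 1.1735; arbitrage exists.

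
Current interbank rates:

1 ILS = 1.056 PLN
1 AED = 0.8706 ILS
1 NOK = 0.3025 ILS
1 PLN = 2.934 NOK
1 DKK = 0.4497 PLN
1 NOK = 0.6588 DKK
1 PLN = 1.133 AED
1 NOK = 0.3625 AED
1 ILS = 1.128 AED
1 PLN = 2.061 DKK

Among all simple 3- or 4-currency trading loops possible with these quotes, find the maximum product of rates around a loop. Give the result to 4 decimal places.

1.0416

AED→ILS→PLN→AED: 0.8706 × 1.056 × 1.133 = 1.04163
NOK→AED→ILS→PLN→NOK: 0.3625 × 0.8706 × 1.056 × 2.934 = 0.97780
NOK→ILS→PLN→NOK: 0.3025 × 1.056 × 2.934 = 0.93724
NOK→DKK→PLN→NOK: 0.6588 × 0.4497 × 2.934 = 0.86923
Maximum is AED→ILS→PLN→AED at 1.0416; arbitrage exists.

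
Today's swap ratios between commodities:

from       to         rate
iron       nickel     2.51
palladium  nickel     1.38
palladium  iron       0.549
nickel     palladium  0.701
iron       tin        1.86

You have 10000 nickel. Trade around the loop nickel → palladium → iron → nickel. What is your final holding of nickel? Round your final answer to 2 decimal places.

9659.71

10000 nickel × 0.701 = 7010 palladium
7010 palladium × 0.549 = 3848.49 iron
3848.49 iron × 2.51 = 9659.7099 nickel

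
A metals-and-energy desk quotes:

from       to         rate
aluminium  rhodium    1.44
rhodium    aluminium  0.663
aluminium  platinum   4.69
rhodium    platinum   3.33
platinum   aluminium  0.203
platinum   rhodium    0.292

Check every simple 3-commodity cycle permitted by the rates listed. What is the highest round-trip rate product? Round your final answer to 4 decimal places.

platinum→aluminium→rhodium→platinum: 0.203 × 1.44 × 3.33 = 0.97343
platinum→rhodium→aluminium→platinum: 0.292 × 0.663 × 4.69 = 0.90797
Maximum is platinum→aluminium→rhodium→platinum at 0.9734; no arbitrage — every cycle loses value.

0.9734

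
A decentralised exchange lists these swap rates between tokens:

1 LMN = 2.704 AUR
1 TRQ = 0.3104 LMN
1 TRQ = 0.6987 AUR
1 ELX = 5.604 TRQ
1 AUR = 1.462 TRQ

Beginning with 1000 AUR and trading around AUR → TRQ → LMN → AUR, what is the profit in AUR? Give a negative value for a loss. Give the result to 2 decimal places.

227.09

1000 AUR × 1.462 = 1462 TRQ
1462 TRQ × 0.3104 = 453.8048 LMN
453.8048 LMN × 2.704 = 1227.0881792 AUR
Net change: 1227.0881792 − 1000 = 227.0881792 AUR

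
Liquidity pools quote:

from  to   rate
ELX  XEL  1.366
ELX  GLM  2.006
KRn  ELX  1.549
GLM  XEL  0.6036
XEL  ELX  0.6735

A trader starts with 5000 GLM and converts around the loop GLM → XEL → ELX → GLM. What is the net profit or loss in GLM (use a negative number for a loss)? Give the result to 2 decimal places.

-922.56

5000 GLM × 0.6036 = 3018 XEL
3018 XEL × 0.6735 = 2032.623 ELX
2032.623 ELX × 2.006 = 4077.441738 GLM
Net change: 4077.441738 − 5000 = -922.558262 GLM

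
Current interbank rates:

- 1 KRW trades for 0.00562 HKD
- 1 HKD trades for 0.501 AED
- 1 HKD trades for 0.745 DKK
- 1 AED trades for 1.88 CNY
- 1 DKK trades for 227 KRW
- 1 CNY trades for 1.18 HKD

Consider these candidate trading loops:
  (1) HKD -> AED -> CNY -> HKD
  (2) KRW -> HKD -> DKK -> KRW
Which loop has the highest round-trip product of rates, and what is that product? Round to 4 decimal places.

(1) 0.501 × 1.88 × 1.18 = 1.11142
(2) 0.00562 × 0.745 × 227 = 0.95043
Highest is cycle (1) at 1.1114 (>1, arbitrage).

1.1114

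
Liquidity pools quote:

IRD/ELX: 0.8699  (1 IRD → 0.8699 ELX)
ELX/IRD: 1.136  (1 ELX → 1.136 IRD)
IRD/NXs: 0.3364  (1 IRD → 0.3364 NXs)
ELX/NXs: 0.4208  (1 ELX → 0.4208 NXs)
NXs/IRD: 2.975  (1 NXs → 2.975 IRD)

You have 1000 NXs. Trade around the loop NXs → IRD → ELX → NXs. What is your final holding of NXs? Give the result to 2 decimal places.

1089.01

1000 NXs × 2.975 = 2975 IRD
2975 IRD × 0.8699 = 2587.9525 ELX
2587.9525 ELX × 0.4208 = 1089.010412 NXs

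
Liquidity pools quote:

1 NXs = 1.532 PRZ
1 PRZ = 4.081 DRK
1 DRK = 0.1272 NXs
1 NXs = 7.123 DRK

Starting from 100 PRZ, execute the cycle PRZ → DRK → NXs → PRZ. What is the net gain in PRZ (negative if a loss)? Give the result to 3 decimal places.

-20.473

100 PRZ × 4.081 = 408.1 DRK
408.1 DRK × 0.1272 = 51.91032 NXs
51.91032 NXs × 1.532 = 79.52661024 PRZ
Net change: 79.52661024 − 100 = -20.47338976 PRZ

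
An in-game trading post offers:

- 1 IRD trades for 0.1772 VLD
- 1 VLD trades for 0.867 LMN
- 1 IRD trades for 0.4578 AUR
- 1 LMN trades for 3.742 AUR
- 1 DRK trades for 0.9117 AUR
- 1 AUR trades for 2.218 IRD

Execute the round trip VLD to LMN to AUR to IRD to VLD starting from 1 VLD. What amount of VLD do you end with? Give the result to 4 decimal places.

1.2751

1 VLD × 0.867 = 0.867 LMN
0.867 LMN × 3.742 = 3.244314 AUR
3.244314 AUR × 2.218 = 7.195888452 IRD
7.195888452 IRD × 0.1772 = 1.2751114336944 VLD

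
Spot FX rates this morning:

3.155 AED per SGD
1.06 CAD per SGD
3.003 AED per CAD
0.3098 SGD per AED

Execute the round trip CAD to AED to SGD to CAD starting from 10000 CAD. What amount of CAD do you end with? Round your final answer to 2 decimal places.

10000 CAD × 3.003 = 30030 AED
30030 AED × 0.3098 = 9303.294 SGD
9303.294 SGD × 1.06 = 9861.49164 CAD

9861.49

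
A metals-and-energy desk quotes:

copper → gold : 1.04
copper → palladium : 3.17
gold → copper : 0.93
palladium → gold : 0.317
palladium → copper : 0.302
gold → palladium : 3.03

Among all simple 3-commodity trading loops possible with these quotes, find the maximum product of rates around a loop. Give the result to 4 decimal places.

0.9517

gold→palladium→copper→gold: 3.03 × 0.302 × 1.04 = 0.95166
gold→copper→palladium→gold: 0.93 × 3.17 × 0.317 = 0.93455
Maximum is gold→palladium→copper→gold at 0.9517; no arbitrage — every cycle loses value.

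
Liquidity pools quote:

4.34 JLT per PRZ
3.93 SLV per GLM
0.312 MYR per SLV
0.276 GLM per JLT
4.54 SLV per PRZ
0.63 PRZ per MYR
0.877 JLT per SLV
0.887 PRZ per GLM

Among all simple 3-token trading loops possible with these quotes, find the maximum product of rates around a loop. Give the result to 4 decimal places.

JLT→GLM→PRZ→JLT: 0.276 × 0.887 × 4.34 = 1.06248
JLT→GLM→SLV→JLT: 0.276 × 3.93 × 0.877 = 0.95126
PRZ→SLV→MYR→PRZ: 4.54 × 0.312 × 0.63 = 0.89238
Maximum is JLT→GLM→PRZ→JLT at 1.0625; arbitrage exists.

1.0625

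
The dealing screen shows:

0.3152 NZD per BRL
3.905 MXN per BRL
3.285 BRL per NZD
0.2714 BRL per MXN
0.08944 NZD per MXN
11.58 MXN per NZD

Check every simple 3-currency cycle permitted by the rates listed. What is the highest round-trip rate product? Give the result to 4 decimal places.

1.1473

BRL→MXN→NZD→BRL: 3.905 × 0.08944 × 3.285 = 1.14733
BRL→NZD→MXN→BRL: 0.3152 × 11.58 × 0.2714 = 0.99061
Maximum is BRL→MXN→NZD→BRL at 1.1473; arbitrage exists.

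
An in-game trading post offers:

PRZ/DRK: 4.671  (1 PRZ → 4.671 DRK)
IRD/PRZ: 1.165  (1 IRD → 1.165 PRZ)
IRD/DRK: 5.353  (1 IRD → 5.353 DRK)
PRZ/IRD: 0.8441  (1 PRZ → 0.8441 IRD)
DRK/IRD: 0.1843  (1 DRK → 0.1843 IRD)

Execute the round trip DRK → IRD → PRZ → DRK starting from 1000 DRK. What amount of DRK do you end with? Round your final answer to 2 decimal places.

1000 DRK × 0.1843 = 184.3 IRD
184.3 IRD × 1.165 = 214.7095 PRZ
214.7095 PRZ × 4.671 = 1002.9080745 DRK

1002.91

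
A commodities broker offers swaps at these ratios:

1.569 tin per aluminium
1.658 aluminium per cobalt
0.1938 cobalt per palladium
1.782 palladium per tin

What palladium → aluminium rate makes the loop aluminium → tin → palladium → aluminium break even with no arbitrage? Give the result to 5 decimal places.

0.35766

Known legs of the cycle: 1.569 × 1.782 = 2.795958
For no arbitrage the full-cycle product must be 1, so the missing rate is 1 / 2.795958 ≈ 0.3576592.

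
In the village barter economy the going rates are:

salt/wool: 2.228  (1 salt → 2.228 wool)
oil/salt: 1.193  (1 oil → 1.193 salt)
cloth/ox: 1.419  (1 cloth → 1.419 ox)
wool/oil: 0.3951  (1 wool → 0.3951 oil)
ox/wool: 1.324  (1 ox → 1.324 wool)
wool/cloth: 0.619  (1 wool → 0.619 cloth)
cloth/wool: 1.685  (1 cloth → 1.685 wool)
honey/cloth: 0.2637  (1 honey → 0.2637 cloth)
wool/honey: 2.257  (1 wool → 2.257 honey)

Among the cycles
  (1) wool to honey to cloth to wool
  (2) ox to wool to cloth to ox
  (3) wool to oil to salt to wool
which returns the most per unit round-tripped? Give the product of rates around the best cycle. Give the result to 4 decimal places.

1.1629

(1) 2.257 × 0.2637 × 1.685 = 1.00286
(2) 1.324 × 0.619 × 1.419 = 1.16295
(3) 0.3951 × 1.193 × 2.228 = 1.05018
Highest is cycle (2) at 1.1629 (>1, arbitrage).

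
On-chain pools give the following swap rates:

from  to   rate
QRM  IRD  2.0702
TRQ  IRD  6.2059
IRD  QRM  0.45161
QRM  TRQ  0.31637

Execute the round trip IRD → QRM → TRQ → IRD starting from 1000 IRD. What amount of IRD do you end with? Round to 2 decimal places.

886.67

1000 IRD × 0.45161 = 451.61 QRM
451.61 QRM × 0.31637 = 142.8758557 TRQ
142.8758557 TRQ × 6.2059 = 886.67327288863 IRD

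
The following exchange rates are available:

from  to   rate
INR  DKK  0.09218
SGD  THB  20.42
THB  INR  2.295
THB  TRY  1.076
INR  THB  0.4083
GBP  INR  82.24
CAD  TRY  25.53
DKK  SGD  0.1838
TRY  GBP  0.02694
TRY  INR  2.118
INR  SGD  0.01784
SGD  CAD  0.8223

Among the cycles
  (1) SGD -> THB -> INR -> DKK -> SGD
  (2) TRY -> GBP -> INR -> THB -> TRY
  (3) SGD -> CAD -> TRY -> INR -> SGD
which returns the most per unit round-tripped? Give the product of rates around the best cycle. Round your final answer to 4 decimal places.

(1) 20.42 × 2.295 × 0.09218 × 0.1838 = 0.79400
(2) 0.02694 × 82.24 × 0.4083 × 1.076 = 0.97336
(3) 0.8223 × 25.53 × 2.118 × 0.01784 = 0.79324
Highest is cycle (2) at 0.9734 (≤1, no arbitrage).

0.9734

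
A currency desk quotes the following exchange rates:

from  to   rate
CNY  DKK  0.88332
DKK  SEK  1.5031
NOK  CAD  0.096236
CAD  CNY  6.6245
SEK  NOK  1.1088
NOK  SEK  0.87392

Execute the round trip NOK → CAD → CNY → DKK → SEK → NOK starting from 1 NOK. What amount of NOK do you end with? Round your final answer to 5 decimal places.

0.93853

1 NOK × 0.096236 = 0.096236 CAD
0.096236 CAD × 6.6245 = 0.637515382 CNY
0.637515382 CNY × 0.88332 = 0.56313008722824 DKK
0.56313008722824 DKK × 1.5031 = 0.846440834112767544 SEK
0.846440834112767544 SEK × 1.1088 = 0.9385335968642366527872 NOK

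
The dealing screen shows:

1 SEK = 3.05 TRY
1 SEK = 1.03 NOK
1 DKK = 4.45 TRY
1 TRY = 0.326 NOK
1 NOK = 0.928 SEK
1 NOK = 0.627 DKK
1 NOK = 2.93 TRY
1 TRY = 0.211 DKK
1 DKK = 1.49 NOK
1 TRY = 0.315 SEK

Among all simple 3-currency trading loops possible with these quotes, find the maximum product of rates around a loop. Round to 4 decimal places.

0.9506

TRY→SEK→NOK→TRY: 0.315 × 1.03 × 2.93 = 0.95064
TRY→NOK→SEK→TRY: 0.326 × 0.928 × 3.05 = 0.92271
DKK→NOK→TRY→DKK: 1.49 × 2.93 × 0.211 = 0.92116
DKK→TRY→NOK→DKK: 4.45 × 0.326 × 0.627 = 0.90959
Maximum is TRY→SEK→NOK→TRY at 0.9506; no arbitrage — every cycle loses value.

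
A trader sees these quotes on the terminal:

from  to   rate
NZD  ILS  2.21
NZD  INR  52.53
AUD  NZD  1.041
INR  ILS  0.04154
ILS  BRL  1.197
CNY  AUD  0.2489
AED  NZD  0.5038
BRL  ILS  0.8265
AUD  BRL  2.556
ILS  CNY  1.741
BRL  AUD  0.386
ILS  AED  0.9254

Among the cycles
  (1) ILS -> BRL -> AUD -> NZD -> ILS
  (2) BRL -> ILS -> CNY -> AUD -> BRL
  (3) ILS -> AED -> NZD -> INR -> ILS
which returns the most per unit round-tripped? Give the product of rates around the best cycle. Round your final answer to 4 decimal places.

(1) 1.197 × 0.386 × 1.041 × 2.21 = 1.06298
(2) 0.8265 × 1.741 × 0.2489 × 2.556 = 0.91543
(3) 0.9254 × 0.5038 × 52.53 × 0.04154 = 1.01733
Highest is cycle (1) at 1.0630 (>1, arbitrage).

1.0630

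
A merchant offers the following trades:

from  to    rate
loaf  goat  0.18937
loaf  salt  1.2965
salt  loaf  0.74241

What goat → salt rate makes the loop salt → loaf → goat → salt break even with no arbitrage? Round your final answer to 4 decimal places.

Known legs of the cycle: 0.74241 × 0.18937 = 0.1405901817
For no arbitrage the full-cycle product must be 1, so the missing rate is 1 / 0.1405901817 ≈ 7.112872.

7.1129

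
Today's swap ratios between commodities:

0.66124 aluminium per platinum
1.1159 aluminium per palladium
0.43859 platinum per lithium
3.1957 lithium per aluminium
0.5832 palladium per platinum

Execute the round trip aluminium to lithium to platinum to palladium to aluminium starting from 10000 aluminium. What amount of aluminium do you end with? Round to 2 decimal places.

10000 aluminium × 3.1957 = 31957 lithium
31957 lithium × 0.43859 = 14016.02063 platinum
14016.02063 platinum × 0.5832 = 8174.143231416 palladium
8174.143231416 palladium × 1.1159 = 9121.5264319371144 aluminium

9121.53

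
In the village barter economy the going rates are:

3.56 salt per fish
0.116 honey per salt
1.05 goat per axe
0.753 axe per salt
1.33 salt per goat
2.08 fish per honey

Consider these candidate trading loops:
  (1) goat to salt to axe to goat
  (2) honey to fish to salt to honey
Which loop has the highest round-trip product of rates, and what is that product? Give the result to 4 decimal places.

1.0516

(1) 1.33 × 0.753 × 1.05 = 1.05156
(2) 2.08 × 3.56 × 0.116 = 0.85896
Highest is cycle (1) at 1.0516 (>1, arbitrage).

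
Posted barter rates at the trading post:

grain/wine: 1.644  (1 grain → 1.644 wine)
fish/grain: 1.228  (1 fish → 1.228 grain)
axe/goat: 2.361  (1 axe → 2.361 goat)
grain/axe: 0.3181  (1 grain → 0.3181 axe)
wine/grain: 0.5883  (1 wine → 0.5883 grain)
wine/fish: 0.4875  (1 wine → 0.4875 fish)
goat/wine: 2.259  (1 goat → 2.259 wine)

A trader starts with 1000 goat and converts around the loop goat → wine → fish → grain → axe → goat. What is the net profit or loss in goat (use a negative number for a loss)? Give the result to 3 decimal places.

1000 goat × 2.259 = 2259 wine
2259 wine × 0.4875 = 1101.2625 fish
1101.2625 fish × 1.228 = 1352.35035 grain
1352.35035 grain × 0.3181 = 430.182646335 axe
430.182646335 axe × 2.361 = 1015.661227996935 goat
Net change: 1015.661227996935 − 1000 = 15.661227996935 goat

15.661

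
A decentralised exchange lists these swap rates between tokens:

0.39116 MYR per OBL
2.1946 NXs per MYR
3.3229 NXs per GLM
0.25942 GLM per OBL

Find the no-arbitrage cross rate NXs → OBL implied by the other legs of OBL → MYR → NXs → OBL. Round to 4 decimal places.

Known legs of the cycle: 0.39116 × 2.1946 = 0.858439736
For no arbitrage the full-cycle product must be 1, so the missing rate is 1 / 0.858439736 ≈ 1.164904.

1.1649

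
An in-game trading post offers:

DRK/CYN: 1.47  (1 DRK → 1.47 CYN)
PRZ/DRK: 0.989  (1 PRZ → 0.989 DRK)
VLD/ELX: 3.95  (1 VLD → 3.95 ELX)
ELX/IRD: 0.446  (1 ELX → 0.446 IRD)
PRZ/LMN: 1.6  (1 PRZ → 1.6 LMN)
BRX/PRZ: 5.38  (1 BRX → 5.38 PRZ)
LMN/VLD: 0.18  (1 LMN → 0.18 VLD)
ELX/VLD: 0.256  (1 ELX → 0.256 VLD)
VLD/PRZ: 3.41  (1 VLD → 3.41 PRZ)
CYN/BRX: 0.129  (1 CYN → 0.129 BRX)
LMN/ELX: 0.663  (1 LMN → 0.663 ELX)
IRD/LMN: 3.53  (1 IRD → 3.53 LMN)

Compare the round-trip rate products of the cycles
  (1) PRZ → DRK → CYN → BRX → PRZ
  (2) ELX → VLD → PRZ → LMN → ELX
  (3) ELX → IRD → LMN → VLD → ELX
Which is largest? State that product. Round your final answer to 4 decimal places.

(1) 0.989 × 1.47 × 0.129 × 5.38 = 1.00899
(2) 0.256 × 3.41 × 1.6 × 0.663 = 0.92604
(3) 0.446 × 3.53 × 0.18 × 3.95 = 1.11938
Highest is cycle (3) at 1.1194 (>1, arbitrage).

1.1194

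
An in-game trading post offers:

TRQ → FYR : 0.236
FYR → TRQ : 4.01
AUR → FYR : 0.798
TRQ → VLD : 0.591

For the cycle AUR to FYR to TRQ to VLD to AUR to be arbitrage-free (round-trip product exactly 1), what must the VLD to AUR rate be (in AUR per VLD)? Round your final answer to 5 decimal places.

Known legs of the cycle: 0.798 × 4.01 × 0.591 = 1.89118818
For no arbitrage the full-cycle product must be 1, so the missing rate is 1 / 1.89118818 ≈ 0.5287681.

0.52877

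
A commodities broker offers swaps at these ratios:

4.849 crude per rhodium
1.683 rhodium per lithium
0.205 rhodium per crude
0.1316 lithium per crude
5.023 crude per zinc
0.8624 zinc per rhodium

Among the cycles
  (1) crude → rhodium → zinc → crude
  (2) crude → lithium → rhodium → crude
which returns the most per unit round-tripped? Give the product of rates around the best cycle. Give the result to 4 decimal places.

1.0740

(1) 0.205 × 0.8624 × 5.023 = 0.88803
(2) 0.1316 × 1.683 × 4.849 = 1.07397
Highest is cycle (2) at 1.0740 (>1, arbitrage).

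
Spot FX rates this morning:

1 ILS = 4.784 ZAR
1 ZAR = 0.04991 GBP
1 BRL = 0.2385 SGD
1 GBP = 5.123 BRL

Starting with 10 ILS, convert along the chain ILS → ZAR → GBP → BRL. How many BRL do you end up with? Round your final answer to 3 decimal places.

12.232

10 ILS × 4.784 = 47.84 ZAR
47.84 ZAR × 0.04991 = 2.3876944 GBP
2.3876944 GBP × 5.123 = 12.2321584112 BRL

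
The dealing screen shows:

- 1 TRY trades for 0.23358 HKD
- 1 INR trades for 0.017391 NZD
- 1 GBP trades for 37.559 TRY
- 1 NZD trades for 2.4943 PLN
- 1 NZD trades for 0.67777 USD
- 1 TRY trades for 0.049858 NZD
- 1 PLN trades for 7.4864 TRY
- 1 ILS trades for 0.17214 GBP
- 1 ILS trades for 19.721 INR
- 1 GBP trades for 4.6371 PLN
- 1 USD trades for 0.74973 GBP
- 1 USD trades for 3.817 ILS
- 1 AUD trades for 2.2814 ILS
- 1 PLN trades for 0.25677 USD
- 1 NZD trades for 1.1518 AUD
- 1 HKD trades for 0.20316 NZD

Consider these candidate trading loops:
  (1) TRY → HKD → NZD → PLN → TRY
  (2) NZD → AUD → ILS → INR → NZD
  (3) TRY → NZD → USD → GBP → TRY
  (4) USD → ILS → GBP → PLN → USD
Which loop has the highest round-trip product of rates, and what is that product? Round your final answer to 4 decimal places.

(1) 0.23358 × 0.20316 × 2.4943 × 7.4864 = 0.88613
(2) 1.1518 × 2.2814 × 19.721 × 0.017391 = 0.90122
(3) 0.049858 × 0.67777 × 0.74973 × 37.559 = 0.95156
(4) 3.817 × 0.17214 × 4.6371 × 0.25677 = 0.78234
Highest is cycle (3) at 0.9516 (≤1, no arbitrage).

0.9516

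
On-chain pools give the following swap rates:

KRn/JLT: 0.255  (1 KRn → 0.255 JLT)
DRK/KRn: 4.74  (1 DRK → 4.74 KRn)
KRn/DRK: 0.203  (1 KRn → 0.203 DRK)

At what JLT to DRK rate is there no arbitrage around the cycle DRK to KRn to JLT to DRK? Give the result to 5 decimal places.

0.82734

Known legs of the cycle: 4.74 × 0.255 = 1.2087
For no arbitrage the full-cycle product must be 1, so the missing rate is 1 / 1.2087 ≈ 0.8273352.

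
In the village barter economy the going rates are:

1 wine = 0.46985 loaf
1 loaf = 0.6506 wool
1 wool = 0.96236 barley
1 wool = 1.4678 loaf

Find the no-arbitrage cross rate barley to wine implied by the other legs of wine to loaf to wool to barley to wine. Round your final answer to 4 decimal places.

Known legs of the cycle: 0.46985 × 0.6506 × 0.96236 = 0.2941784488076
For no arbitrage the full-cycle product must be 1, so the missing rate is 1 / 0.2941784488076 ≈ 3.399297.

3.3993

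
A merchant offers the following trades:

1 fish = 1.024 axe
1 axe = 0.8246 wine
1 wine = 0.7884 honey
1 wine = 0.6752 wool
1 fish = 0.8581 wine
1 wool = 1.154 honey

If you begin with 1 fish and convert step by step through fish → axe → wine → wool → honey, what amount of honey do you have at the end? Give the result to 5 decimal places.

0.65793

1 fish × 1.024 = 1.024 axe
1.024 axe × 0.8246 = 0.8443904 wine
0.8443904 wine × 0.6752 = 0.57013239808 wool
0.57013239808 wool × 1.154 = 0.65793278738432 honey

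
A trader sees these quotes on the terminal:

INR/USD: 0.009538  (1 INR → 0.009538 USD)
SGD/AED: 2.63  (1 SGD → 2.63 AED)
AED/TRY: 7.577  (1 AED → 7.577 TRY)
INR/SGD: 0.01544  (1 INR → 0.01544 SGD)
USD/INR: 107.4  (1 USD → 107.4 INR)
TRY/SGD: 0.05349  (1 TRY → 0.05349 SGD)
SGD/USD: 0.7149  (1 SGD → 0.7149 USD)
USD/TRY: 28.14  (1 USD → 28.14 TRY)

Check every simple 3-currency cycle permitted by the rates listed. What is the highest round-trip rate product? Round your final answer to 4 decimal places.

INR→SGD→USD→INR: 0.01544 × 0.7149 × 107.4 = 1.18549
USD→TRY→SGD→USD: 28.14 × 0.05349 × 0.7149 = 1.07607
TRY→SGD→AED→TRY: 0.05349 × 2.63 × 7.577 = 1.06592
Maximum is INR→SGD→USD→INR at 1.1855; arbitrage exists.

1.1855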